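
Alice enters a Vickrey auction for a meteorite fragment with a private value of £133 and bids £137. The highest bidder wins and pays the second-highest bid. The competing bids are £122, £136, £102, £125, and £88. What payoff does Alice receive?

Alice's payoff: -£3.

Highest competing bid: £136.
Alice's bid £137 is the highest overall, so Alice wins and pays the second-highest bid, £136.
Payoff = value − price = £133 − £136 = -£3.
Overbidding won the item at a price above value — truthful bidding would have avoided this loss.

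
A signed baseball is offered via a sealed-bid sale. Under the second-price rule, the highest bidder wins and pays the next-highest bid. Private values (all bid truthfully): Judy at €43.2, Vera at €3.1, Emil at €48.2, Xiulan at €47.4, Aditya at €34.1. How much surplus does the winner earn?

Bids in descending order: Emil €48.2, then Xiulan €47.4, then Judy €43.2, then Aditya €34.1, then Vera €3.1.
Emil wins with the top bid and pays the second-highest, €47.4.
Surplus = €48.2 − €47.4 = €0.8.

Surplus = €0.8.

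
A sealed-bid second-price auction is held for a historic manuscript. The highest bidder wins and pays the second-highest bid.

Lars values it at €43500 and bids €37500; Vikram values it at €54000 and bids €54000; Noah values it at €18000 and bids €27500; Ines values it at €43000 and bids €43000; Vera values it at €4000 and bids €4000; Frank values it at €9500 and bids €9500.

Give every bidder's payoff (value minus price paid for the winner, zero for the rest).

Ordered from highest: Vikram €54000; Ines €43000; Lars €37500; Noah €27500; Frank €9500; Vera €4000.
Vikram has the top bid and wins; the price is the second-highest bid, €43000.
Vikram's payoff = €54000 − €43000 = €11000. All other bidders lose, so their payoff is 0.

Lars €0, Vikram €11000, Noah €0, Ines €0, Vera €0, Frank €0.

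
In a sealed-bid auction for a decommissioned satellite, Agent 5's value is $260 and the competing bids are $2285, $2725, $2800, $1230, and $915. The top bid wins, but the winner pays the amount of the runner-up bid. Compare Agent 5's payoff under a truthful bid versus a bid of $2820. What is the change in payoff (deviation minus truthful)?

The highest competing bid is $2800.
Bidding truthfully at $260: the top bid is $2800 (a rival), so Agent 5 loses. Payoff = $0.
Bidding $2820: Agent 5 has the top bid, wins, and pays the second-highest bid $2800. Payoff = $260 − $2800 = -$2540.
Change = -$2540 − $0 = -$2540.
This is the dominant-strategy logic: truthful bidding weakly beats any alternative.

Change in payoff: -$2540.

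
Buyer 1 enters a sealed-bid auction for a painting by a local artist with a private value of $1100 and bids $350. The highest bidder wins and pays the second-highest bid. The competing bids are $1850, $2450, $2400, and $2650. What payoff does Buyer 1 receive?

Highest competing bid: $2650.
Buyer 1's bid $350 is not the highest, so Buyer 1 loses, pays nothing, and earns zero payoff.

Payoff = $0.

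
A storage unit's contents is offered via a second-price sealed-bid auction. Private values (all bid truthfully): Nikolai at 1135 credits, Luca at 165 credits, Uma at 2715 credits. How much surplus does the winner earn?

Ranking the bids: Uma 2715 credits > Nikolai 1135 credits > Luca 165 credits.
Uma wins with the top bid and pays the second-highest, 1135 credits.
Surplus = 2715 credits − 1135 credits = 1580 credits.

Winner's surplus: 1580 credits.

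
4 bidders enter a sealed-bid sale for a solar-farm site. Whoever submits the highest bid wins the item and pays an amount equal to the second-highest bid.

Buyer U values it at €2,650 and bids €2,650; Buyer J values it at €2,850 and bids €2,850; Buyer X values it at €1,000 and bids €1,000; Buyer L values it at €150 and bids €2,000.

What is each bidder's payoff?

Payoffs: Buyer U €0, Buyer J €200, Buyer X €0, Buyer L €0.

Bids in descending order: Buyer J €2,850; Buyer U €2,650; Buyer L €2,000; Buyer X €1,000.
Buyer J has the top bid and wins; the price is the second-highest bid, €2,650.
Buyer J's payoff = €2,850 − €2,650 = €200. All other bidders lose, so their payoff is 0.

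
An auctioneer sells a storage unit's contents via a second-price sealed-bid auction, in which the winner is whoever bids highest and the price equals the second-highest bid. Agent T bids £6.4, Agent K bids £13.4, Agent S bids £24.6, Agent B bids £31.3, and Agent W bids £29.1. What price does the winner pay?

Price paid: £29.1.

Sorted high to low: Agent B £31.3 > Agent W £29.1 > Agent S £24.6 > Agent K £13.4 > Agent T £6.4.
Agent B is the highest bidder, so Agent B wins.
Under the second-price rule, the price is the second-highest bid: £29.1.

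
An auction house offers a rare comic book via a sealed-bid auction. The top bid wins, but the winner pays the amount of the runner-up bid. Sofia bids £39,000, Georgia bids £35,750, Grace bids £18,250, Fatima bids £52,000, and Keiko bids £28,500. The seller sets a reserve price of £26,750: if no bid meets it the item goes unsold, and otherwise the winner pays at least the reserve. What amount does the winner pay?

£39,000

Ordered from highest: Fatima £52,000, then Sofia £39,000, then Georgia £35,750, then Keiko £28,500, then Grace £18,250.
Fatima has the highest bid, so Fatima wins.
The second-highest bid is £39,000, which exceeds the reserve, so that sets the price.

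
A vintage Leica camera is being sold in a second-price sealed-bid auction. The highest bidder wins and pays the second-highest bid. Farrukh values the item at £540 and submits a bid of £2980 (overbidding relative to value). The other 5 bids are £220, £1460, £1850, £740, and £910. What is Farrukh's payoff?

Payoff = -£1310.

Highest competing bid: £1850.
Farrukh's bid £2980 is the highest overall, so Farrukh wins and pays the second-highest bid, £1850.
Payoff = value − price = £540 − £1850 = -£1310.
Overbidding won the item at a price above value — truthful bidding would have avoided this loss.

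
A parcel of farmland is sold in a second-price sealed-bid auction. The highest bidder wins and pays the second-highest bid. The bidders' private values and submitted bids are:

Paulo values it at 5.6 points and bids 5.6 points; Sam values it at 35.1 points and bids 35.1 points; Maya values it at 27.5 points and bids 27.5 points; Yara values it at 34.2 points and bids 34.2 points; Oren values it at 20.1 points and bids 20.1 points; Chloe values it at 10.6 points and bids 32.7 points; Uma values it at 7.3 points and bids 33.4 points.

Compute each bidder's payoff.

Ranking the bids: Sam 35.1 points, then Yara 34.2 points, then Uma 33.4 points, then Chloe 32.7 points, then Maya 27.5 points, then Oren 20.1 points, then Paulo 5.6 points.
Sam has the top bid and wins; the price is the second-highest bid, 34.2 points.
Sam's payoff = 35.1 points − 34.2 points = 0.9 points. All other bidders lose, so their payoff is 0.

Payoffs: Paulo 0.0 points, Sam 0.9 points, Maya 0.0 points, Yara 0.0 points, Oren 0.0 points, Chloe 0.0 points, Uma 0.0 points.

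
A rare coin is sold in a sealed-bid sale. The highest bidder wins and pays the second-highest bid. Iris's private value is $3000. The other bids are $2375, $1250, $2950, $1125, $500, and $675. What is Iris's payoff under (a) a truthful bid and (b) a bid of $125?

The highest competing bid is $2950.
Bidding truthfully at $3000: Iris has the top bid, wins, and pays the second-highest bid $2950. Payoff = $3000 − $2950 = $50.
Bidding $125: the top bid is $2950 (a rival), so Iris loses. Payoff = $0.
Deviating from a truthful bid can only lose payoff in a second-price auction — never gain.

(a) $50  (b) $0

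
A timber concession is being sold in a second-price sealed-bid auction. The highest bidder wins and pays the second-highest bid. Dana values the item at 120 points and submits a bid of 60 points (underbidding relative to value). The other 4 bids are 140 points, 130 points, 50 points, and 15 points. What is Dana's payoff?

Highest competing bid: 140 points.
Dana's bid 60 points is not the highest, so Dana loses, pays nothing, and earns zero payoff.

Dana's payoff: 0 points.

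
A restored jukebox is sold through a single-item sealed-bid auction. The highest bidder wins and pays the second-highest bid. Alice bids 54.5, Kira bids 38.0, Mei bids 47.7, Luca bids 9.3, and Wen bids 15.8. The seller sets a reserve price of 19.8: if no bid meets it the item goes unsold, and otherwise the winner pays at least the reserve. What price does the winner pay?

Ranking the bids: Alice 54.5 > Mei 47.7 > Kira 38.0 > Wen 15.8 > Luca 9.3.
Alice has the highest bid, so Alice wins.
The second-highest bid is 47.7, which exceeds the reserve, so that sets the price.

Price paid: 47.7.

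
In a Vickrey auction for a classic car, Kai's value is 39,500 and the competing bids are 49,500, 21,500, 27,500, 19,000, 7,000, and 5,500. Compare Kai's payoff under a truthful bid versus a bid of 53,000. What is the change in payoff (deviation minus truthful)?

The highest competing bid is 49,500.
Bidding truthfully at 39,500: the top bid is 49,500 (a rival), so Kai loses. Payoff = 0.
Bidding 53,000: Kai has the top bid, wins, and pays the second-highest bid 49,500. Payoff = 39,500 − 49,500 = -10,000.
Change = -10,000 − 0 = -10,000.
This is the dominant-strategy logic: truthful bidding weakly beats any alternative.

Change in payoff: -10,000.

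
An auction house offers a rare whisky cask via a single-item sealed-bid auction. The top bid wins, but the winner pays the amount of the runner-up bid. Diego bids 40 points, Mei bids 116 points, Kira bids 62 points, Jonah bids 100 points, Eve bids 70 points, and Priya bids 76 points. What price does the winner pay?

Sorted high to low: Mei 116 points > Jonah 100 points > Priya 76 points > Eve 70 points > Kira 62 points > Diego 40 points.
Mei has the highest bid, so Mei wins.
The second-highest bid is 100 points, so that is what Mei pays.

The winner pays 100 points.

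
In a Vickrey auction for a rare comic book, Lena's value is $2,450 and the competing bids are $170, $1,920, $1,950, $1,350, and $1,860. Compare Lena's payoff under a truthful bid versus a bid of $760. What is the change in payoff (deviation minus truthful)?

The highest competing bid is $1,950.
Bidding truthfully at $2,450: Lena has the top bid, wins, and pays the second-highest bid $1,950. Payoff = $2,450 − $1,950 = $500.
Bidding $760: the top bid is $1,950 (a rival), so Lena loses. Payoff = $0.
Change = $0 − $500 = -$500.
Deviating from a truthful bid can only lose payoff in a second-price auction — never gain.

-$500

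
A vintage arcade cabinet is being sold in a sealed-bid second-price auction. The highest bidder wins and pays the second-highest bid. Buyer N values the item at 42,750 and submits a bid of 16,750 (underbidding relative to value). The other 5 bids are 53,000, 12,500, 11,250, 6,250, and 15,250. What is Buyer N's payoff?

Payoff = 0.

Highest competing bid: 53,000.
Buyer N's bid 16,750 is not the highest, so Buyer N loses, pays nothing, and earns zero payoff.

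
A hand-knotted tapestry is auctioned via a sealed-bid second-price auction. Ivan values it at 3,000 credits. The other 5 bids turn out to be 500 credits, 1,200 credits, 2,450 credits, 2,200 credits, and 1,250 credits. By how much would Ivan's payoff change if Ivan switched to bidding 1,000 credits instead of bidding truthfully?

The highest competing bid is 2,450 credits.
Bidding truthfully at 3,000 credits: Ivan has the top bid, wins, and pays the second-highest bid 2,450 credits. Payoff = 3,000 credits − 2,450 credits = 550 credits.
Bidding 1,000 credits: the top bid is 2,450 credits (a rival), so Ivan loses. Payoff = 0 credits.
Change = 0 credits − 550 credits = -550 credits.
This is the dominant-strategy logic: truthful bidding weakly beats any alternative.

-550 credits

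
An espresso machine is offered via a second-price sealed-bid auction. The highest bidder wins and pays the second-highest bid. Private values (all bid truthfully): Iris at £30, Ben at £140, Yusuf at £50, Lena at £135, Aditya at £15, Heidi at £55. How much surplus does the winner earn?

Surplus = £5.

Sorted high to low: Ben £140 > Lena £135 > Heidi £55 > Yusuf £50 > Iris £30 > Aditya £15.
Ben wins with the top bid and pays the second-highest, £135.
Surplus = £140 − £135 = £5.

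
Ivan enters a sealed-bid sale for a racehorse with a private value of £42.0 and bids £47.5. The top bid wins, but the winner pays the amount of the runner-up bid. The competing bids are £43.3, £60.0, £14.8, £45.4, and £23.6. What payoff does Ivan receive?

Highest competing bid: £60.0.
Ivan's bid £47.5 is not the highest, so Ivan loses, pays nothing, and earns zero payoff.

Payoff = £0.0.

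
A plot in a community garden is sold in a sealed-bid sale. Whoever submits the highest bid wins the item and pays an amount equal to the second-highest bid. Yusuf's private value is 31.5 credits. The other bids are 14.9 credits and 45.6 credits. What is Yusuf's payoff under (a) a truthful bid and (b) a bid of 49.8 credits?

The highest competing bid is 45.6 credits.
Bidding truthfully at 31.5 credits: the top bid is 45.6 credits (a rival), so Yusuf loses. Payoff = 0.0 credits.
Bidding 49.8 credits: Yusuf has the top bid, wins, and pays the second-highest bid 45.6 credits. Payoff = 31.5 credits − 45.6 credits = -14.1 credits.

(a) 0.0 credits  (b) -14.1 credits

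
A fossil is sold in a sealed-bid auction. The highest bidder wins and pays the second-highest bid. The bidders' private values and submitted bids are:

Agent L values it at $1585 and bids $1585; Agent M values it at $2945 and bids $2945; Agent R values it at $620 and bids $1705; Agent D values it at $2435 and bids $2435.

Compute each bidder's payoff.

Agent L $0, Agent M $510, Agent R $0, Agent D $0.

Ranking the bids: Agent M $2945 > Agent D $2435 > Agent R $1705 > Agent L $1585.
Agent M has the top bid and wins; the price is the second-highest bid, $2435.
Agent M's payoff = $2945 − $2435 = $510. All other bidders lose, so their payoff is 0.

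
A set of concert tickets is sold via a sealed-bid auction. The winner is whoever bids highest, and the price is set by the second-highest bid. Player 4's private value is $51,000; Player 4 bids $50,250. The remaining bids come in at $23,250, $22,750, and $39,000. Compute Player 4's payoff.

Highest competing bid: $39,000.
Player 4's bid $50,250 is the highest overall, so Player 4 wins and pays the second-highest bid, $39,000.
Payoff = value − price = $51,000 − $39,000 = $12,000.

Payoff = $12,000.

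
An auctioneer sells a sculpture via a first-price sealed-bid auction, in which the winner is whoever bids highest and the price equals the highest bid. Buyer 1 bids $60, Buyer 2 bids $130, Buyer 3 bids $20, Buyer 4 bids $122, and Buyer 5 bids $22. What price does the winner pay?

Ranking the bids: Buyer 2 $130, then Buyer 4 $122, then Buyer 1 $60, then Buyer 5 $22, then Buyer 3 $20.
Buyer 2 is the highest bidder, so Buyer 2 wins.
Under the first-price rule, the price is the highest bid: $130.

Price paid: $130.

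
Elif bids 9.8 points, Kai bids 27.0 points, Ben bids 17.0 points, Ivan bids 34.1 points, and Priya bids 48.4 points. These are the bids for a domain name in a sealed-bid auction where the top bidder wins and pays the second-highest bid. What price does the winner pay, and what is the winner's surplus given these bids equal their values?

Sorted high to low: Priya 48.4 points; Ivan 34.1 points; Kai 27.0 points; Ben 17.0 points; Elif 9.8 points.
Priya is the highest bidder, so Priya wins.
Under the second-price rule, the price is the second-highest bid: 34.1 points.
Surplus = 48.4 points − 34.1 points = 14.3 points.

The winner pays 34.1 points for a surplus of 14.3 points.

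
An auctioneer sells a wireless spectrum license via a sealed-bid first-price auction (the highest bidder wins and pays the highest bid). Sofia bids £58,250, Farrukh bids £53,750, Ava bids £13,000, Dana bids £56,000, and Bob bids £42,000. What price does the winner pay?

Bids in descending order: Sofia £58,250; Dana £56,000; Farrukh £53,750; Bob £42,000; Ava £13,000.
Sofia is the highest bidder, so Sofia wins.
Under the first-price rule, the price is the highest bid: £58,250.

Price paid: £58,250.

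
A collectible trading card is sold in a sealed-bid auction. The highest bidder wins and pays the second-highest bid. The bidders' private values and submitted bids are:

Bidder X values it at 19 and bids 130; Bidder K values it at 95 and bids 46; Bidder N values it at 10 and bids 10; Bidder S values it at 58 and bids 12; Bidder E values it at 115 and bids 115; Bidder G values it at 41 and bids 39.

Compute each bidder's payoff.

Payoffs: Bidder X -96, Bidder K 0, Bidder N 0, Bidder S 0, Bidder E 0, Bidder G 0.

Sorted high to low: Bidder X 130 > Bidder E 115 > Bidder K 46 > Bidder G 39 > Bidder S 12 > Bidder N 10.
Bidder X has the top bid and wins; the price is the second-highest bid, 115.
Bidder X's payoff = 19 − 115 = -96. All other bidders lose, so their payoff is 0.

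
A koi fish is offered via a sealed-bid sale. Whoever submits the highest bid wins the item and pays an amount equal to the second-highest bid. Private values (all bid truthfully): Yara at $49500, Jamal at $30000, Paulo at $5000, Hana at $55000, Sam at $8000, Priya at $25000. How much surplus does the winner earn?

Winner's surplus: $5500.

Ranking the bids: Hana $55000 > Yara $49500 > Jamal $30000 > Priya $25000 > Sam $8000 > Paulo $5000.
Hana wins with the top bid and pays the second-highest, $49500.
Surplus = $55000 − $49500 = $5500.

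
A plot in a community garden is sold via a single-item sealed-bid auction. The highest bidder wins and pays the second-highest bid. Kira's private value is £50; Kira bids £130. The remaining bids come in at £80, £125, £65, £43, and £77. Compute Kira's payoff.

Highest competing bid: £125.
Kira's bid £130 is the highest overall, so Kira wins and pays the second-highest bid, £125.
Payoff = value − price = £50 − £125 = -£75.

Payoff = -£75.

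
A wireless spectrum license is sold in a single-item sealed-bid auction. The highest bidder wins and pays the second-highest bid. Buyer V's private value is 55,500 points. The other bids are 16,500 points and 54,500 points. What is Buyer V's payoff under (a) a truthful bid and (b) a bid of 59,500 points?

(a) 1,000 points  (b) 1,000 points

The highest competing bid is 54,500 points.
Bidding truthfully at 55,500 points: Buyer V has the top bid, wins, and pays the second-highest bid 54,500 points. Payoff = 55,500 points − 54,500 points = 1,000 points.
Bidding 59,500 points: Buyer V has the top bid, wins, and pays the second-highest bid 54,500 points. Payoff = 55,500 points − 54,500 points = 1,000 points.
The bid only affects whether you win, not the price — here both bids land on the same side of the top rival bid, so the deviation is payoff-neutral.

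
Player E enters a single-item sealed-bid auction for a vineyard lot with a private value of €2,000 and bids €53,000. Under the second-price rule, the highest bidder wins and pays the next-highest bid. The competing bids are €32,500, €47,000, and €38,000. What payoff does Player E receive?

Highest competing bid: €47,000.
Player E's bid €53,000 is the highest overall, so Player E wins and pays the second-highest bid, €47,000.
Payoff = value − price = €2,000 − €47,000 = -€45,000.

Payoff = -€45,000.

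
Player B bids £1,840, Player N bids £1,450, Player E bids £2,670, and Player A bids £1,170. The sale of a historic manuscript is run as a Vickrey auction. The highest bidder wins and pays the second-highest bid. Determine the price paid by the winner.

Bids in descending order: Player E £2,670 > Player B £1,840 > Player N £1,450 > Player A £1,170.
Player E has the highest bid, so Player E wins.
The second-highest bid is £1,840, so that is what Player E pays.

The winner pays £1,840.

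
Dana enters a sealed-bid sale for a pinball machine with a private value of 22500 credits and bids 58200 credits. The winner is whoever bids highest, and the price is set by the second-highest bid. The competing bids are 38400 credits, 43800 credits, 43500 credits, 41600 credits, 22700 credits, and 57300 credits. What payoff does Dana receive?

Highest competing bid: 57300 credits.
Dana's bid 58200 credits is the highest overall, so Dana wins and pays the second-highest bid, 57300 credits.
Payoff = value − price = 22500 credits − 57300 credits = -34800 credits.

Payoff = -34800 credits.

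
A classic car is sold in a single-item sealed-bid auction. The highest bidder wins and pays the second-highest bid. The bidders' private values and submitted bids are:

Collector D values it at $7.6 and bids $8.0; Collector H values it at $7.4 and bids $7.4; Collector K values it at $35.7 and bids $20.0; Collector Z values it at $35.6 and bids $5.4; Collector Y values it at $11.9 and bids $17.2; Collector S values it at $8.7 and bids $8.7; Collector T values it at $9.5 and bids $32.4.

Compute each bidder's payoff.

Payoffs: Collector D $0.0, Collector H $0.0, Collector K $0.0, Collector Z $0.0, Collector Y $0.0, Collector S $0.0, Collector T -$10.5.

Ranking the bids: Collector T $32.4, then Collector K $20.0, then Collector Y $17.2, then Collector S $8.7, then Collector D $8.0, then Collector H $7.4, then Collector Z $5.4.
Collector T has the top bid and wins; the price is the second-highest bid, $20.0.
Collector T's payoff = $9.5 − $20.0 = -$10.5. All other bidders lose, so their payoff is 0.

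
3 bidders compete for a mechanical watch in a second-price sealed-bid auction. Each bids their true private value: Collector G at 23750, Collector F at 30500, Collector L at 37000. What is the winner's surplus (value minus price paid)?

Winner's surplus: 6500.

Ordered from highest: Collector L 37000, then Collector F 30500, then Collector G 23750.
Collector L wins with the top bid and pays the second-highest, 30500.
Surplus = 37000 − 30500 = 6500.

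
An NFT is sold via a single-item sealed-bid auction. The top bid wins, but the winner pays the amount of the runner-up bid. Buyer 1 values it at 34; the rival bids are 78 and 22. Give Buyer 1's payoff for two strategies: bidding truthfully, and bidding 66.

The highest competing bid is 78.
Bidding truthfully at 34: the top bid is 78 (a rival), so Buyer 1 loses. Payoff = 0.
Bidding 66: the top bid is 78 (a rival), so Buyer 1 loses. Payoff = 0.
The bid only affects whether you win, not the price — here both bids land on the same side of the top rival bid, so the deviation is payoff-neutral.

Truthful: 0; alternative: 0.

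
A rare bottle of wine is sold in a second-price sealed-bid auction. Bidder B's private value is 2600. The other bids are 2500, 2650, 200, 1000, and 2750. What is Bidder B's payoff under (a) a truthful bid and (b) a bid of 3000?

The highest competing bid is 2750.
Bidding truthfully at 2600: the top bid is 2750 (a rival), so Bidder B loses. Payoff = 0.
Bidding 3000: Bidder B has the top bid, wins, and pays the second-highest bid 2750. Payoff = 2600 − 2750 = -150.

(a) 0  (b) -150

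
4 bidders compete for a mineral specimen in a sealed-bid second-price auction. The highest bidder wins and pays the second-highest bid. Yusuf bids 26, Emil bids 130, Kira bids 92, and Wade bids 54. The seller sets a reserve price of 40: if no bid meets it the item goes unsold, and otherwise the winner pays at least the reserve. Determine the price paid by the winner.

Price paid: 92.

Bids in descending order: Emil 130 > Kira 92 > Wade 54 > Yusuf 26.
Emil has the highest bid, so Emil wins.
The second-highest bid is 92, which exceeds the reserve, so that sets the price.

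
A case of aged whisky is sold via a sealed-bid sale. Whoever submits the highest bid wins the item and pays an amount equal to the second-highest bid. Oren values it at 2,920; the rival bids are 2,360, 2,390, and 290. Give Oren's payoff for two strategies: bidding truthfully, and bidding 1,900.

The highest competing bid is 2,390.
Bidding truthfully at 2,920: Oren has the top bid, wins, and pays the second-highest bid 2,390. Payoff = 2,920 − 2,390 = 530.
Bidding 1,900: the top bid is 2,390 (a rival), so Oren loses. Payoff = 0.

Truthful: 530; alternative: 0.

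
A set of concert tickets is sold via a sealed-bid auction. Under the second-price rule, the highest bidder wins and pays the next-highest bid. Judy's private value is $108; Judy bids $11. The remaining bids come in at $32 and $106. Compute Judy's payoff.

Highest competing bid: $106.
Judy's bid $11 is not the highest, so Judy loses, pays nothing, and earns zero payoff.

Payoff = $0.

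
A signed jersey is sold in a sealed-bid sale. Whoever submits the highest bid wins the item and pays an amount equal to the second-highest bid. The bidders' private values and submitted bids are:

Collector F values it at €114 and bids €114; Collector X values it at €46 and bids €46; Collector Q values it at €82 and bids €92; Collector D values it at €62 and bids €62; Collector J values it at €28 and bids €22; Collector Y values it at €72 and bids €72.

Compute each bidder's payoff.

Collector F €22, Collector X €0, Collector Q €0, Collector D €0, Collector J €0, Collector Y €0.

Sorted high to low: Collector F €114, then Collector Q €92, then Collector Y €72, then Collector D €62, then Collector X €46, then Collector J €22.
Collector F has the top bid and wins; the price is the second-highest bid, €92.
Collector F's payoff = €114 − €92 = €22. All other bidders lose, so their payoff is 0.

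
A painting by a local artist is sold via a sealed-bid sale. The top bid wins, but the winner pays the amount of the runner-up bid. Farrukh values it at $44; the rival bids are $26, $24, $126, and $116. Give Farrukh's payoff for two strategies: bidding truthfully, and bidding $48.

The highest competing bid is $126.
Bidding truthfully at $44: the top bid is $126 (a rival), so Farrukh loses. Payoff = $0.
Bidding $48: the top bid is $126 (a rival), so Farrukh loses. Payoff = $0.

Truthful: $0; alternative: $0.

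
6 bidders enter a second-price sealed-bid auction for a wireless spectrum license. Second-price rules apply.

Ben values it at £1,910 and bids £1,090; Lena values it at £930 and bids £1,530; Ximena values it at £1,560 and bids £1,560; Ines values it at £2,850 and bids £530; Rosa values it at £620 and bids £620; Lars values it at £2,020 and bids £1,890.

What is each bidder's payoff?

Ben £0, Lena £0, Ximena £0, Ines £0, Rosa £0, Lars £460.

Bids in descending order: Lars £1,890, then Ximena £1,560, then Lena £1,530, then Ben £1,090, then Rosa £620, then Ines £530.
Lars has the top bid and wins; the price is the second-highest bid, £1,560.
Lars's payoff = £2,020 − £1,560 = £460. All other bidders lose, so their payoff is 0.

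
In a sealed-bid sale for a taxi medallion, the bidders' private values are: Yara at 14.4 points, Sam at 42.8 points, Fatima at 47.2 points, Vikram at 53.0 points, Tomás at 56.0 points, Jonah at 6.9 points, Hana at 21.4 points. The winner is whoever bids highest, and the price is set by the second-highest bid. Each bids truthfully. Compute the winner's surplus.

Surplus = 3.0 points.

Bids in descending order: Tomás 56.0 points, then Vikram 53.0 points, then Fatima 47.2 points, then Sam 42.8 points, then Hana 21.4 points, then Yara 14.4 points, then Jonah 6.9 points.
Tomás wins with the top bid and pays the second-highest, 53.0 points.
Surplus = 56.0 points − 53.0 points = 3.0 points.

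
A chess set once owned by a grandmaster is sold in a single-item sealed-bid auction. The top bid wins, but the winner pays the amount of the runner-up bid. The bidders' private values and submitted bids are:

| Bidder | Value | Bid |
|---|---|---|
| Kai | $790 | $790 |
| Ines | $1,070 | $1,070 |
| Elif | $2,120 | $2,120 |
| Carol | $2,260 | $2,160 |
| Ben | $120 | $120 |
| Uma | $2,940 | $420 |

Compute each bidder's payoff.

Kai $0, Ines $0, Elif $0, Carol $140, Ben $0, Uma $0.

Sorted high to low: Carol $2,160 > Elif $2,120 > Ines $1,070 > Kai $790 > Uma $420 > Ben $120.
Carol has the top bid and wins; the price is the second-highest bid, $2,120.
Carol's payoff = $2,260 − $2,120 = $140. All other bidders lose, so their payoff is 0.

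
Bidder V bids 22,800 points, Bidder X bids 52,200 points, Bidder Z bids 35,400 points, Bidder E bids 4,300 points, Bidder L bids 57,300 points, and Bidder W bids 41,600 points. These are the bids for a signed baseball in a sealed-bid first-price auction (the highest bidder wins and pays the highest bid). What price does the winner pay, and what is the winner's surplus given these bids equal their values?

Ranking the bids: Bidder L 57,300 points, then Bidder X 52,200 points, then Bidder W 41,600 points, then Bidder Z 35,400 points, then Bidder V 22,800 points, then Bidder E 4,300 points.
Bidder L is the highest bidder, so Bidder L wins.
Under the first-price rule, the price is the highest bid: 57,300 points.
Surplus = 57,300 points − 57,300 points = 0 points.

The winner pays 57,300 points for a surplus of 0 points.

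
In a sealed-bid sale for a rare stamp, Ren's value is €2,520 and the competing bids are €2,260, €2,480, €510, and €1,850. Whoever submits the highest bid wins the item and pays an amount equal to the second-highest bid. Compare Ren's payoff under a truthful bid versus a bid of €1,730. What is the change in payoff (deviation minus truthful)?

Payoff change: -€40.

The highest competing bid is €2,480.
Bidding truthfully at €2,520: Ren has the top bid, wins, and pays the second-highest bid €2,480. Payoff = €2,520 − €2,480 = €40.
Bidding €1,730: the top bid is €2,480 (a rival), so Ren loses. Payoff = €0.
Change = €0 − €40 = -€40.
Deviating from a truthful bid can only lose payoff in a second-price auction — never gain.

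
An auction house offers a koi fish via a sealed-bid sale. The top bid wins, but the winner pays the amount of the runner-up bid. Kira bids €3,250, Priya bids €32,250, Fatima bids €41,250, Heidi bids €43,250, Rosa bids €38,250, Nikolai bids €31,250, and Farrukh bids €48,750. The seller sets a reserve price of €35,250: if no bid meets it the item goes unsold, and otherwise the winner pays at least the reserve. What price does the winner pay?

€43,250

Ranking the bids: Farrukh €48,750 > Heidi €43,250 > Fatima €41,250 > Rosa €38,250 > Priya €32,250 > Nikolai €31,250 > Kira €3,250.
Farrukh has the highest bid, so Farrukh wins.
The second-highest bid is €43,250, which exceeds the reserve, so that sets the price.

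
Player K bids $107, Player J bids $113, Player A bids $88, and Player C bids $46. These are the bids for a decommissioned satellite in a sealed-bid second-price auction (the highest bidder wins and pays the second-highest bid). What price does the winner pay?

The winner pays $107.

Bids in descending order: Player J $113; Player K $107; Player A $88; Player C $46.
Player J is the highest bidder, so Player J wins.
Under the second-price rule, the price is the second-highest bid: $107.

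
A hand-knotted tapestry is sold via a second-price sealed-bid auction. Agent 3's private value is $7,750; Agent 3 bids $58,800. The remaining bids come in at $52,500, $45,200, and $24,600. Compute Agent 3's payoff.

-$44,750

Highest competing bid: $52,500.
Agent 3's bid $58,800 is the highest overall, so Agent 3 wins and pays the second-highest bid, $52,500.
Payoff = value − price = $7,750 − $52,500 = -$44,750.
Overbidding won the item at a price above value — truthful bidding would have avoided this loss.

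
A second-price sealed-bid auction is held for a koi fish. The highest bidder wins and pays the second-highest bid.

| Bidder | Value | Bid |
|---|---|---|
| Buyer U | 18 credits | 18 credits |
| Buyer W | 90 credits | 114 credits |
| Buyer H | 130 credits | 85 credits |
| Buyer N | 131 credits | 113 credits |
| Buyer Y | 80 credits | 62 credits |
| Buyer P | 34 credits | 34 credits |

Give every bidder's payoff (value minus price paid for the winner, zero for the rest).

Buyer U 0 credits, Buyer W -23 credits, Buyer H 0 credits, Buyer N 0 credits, Buyer Y 0 credits, Buyer P 0 credits.

Ordered from highest: Buyer W 114 credits; Buyer N 113 credits; Buyer H 85 credits; Buyer Y 62 credits; Buyer P 34 credits; Buyer U 18 credits.
Buyer W has the top bid and wins; the price is the second-highest bid, 113 credits.
Buyer W's payoff = 90 credits − 113 credits = -23 credits. All other bidders lose, so their payoff is 0.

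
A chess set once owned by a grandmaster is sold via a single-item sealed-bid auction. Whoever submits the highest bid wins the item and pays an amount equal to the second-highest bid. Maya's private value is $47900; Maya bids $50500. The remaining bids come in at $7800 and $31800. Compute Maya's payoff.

Payoff = $16100.

Highest competing bid: $31800.
Maya's bid $50500 is the highest overall, so Maya wins and pays the second-highest bid, $31800.
Payoff = value − price = $47900 − $31800 = $16100.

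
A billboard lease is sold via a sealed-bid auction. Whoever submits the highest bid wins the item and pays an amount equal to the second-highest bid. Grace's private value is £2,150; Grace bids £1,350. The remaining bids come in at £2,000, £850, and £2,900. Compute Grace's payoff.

Grace's payoff: £0.

Highest competing bid: £2,900.
Grace's bid £1,350 is not the highest, so Grace loses, pays nothing, and earns zero payoff.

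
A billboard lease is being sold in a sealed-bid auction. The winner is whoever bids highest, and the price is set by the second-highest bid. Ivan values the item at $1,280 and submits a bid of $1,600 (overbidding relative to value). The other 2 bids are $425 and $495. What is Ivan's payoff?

$785

Highest competing bid: $495.
Ivan's bid $1,600 is the highest overall, so Ivan wins and pays the second-highest bid, $495.
Payoff = value − price = $1,280 − $495 = $785.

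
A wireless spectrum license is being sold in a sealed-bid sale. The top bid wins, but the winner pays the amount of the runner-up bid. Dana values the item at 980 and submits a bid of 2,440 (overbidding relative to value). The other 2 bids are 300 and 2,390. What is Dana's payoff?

Highest competing bid: 2,390.
Dana's bid 2,440 is the highest overall, so Dana wins and pays the second-highest bid, 2,390.
Payoff = value − price = 980 − 2,390 = -1,410.
Overbidding won the item at a price above value — truthful bidding would have avoided this loss.

Dana's payoff: -1,410.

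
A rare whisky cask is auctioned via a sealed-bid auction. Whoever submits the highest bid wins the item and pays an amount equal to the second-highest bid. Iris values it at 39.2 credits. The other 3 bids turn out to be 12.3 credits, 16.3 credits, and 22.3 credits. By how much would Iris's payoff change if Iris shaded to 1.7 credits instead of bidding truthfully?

The highest competing bid is 22.3 credits.
Bidding truthfully at 39.2 credits: Iris has the top bid, wins, and pays the second-highest bid 22.3 credits. Payoff = 39.2 credits − 22.3 credits = 16.9 credits.
Bidding 1.7 credits: the top bid is 22.3 credits (a rival), so Iris loses. Payoff = 0.0 credits.
Change = 0.0 credits − 16.9 credits = -16.9 credits.
This is the dominant-strategy logic: truthful bidding weakly beats any alternative.

Payoff change: -16.9 credits.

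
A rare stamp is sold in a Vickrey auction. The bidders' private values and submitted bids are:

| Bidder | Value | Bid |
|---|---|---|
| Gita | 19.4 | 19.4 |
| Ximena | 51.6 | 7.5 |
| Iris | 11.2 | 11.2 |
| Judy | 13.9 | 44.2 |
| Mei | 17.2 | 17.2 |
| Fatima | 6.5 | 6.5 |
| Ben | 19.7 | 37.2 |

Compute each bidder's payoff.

Gita 0.0, Ximena 0.0, Iris 0.0, Judy -23.3, Mei 0.0, Fatima 0.0, Ben 0.0.

Ordered from highest: Judy 44.2, then Ben 37.2, then Gita 19.4, then Mei 17.2, then Iris 11.2, then Ximena 7.5, then Fatima 6.5.
Judy has the top bid and wins; the price is the second-highest bid, 37.2.
Judy's payoff = 13.9 − 37.2 = -23.3. All other bidders lose, so their payoff is 0.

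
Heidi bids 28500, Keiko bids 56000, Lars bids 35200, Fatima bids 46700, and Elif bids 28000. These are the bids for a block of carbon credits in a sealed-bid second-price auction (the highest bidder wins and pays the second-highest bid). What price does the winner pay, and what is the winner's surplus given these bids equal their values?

The winner pays 46700 for a surplus of 9300.

Ranking the bids: Keiko 56000; Fatima 46700; Lars 35200; Heidi 28500; Elif 28000.
Keiko is the highest bidder, so Keiko wins.
Under the second-price rule, the price is the second-highest bid: 46700.
Surplus = 56000 − 46700 = 9300.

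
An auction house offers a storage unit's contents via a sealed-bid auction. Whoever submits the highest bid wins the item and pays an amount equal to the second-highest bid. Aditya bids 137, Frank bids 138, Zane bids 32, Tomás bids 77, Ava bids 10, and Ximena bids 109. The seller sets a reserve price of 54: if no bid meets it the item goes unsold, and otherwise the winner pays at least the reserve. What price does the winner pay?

Ranking the bids: Frank 138, then Aditya 137, then Ximena 109, then Tomás 77, then Zane 32, then Ava 10.
Frank has the highest bid, so Frank wins.
The second-highest bid is 137, which exceeds the reserve, so that sets the price.

137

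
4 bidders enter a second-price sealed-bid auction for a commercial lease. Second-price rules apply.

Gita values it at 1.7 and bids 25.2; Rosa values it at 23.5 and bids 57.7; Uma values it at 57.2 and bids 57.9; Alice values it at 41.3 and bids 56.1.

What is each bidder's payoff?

Payoffs: Gita 0.0, Rosa 0.0, Uma -0.5, Alice 0.0.

Ranking the bids: Uma 57.9; Rosa 57.7; Alice 56.1; Gita 25.2.
Uma has the top bid and wins; the price is the second-highest bid, 57.7.
Uma's payoff = 57.2 − 57.7 = -0.5. All other bidders lose, so their payoff is 0.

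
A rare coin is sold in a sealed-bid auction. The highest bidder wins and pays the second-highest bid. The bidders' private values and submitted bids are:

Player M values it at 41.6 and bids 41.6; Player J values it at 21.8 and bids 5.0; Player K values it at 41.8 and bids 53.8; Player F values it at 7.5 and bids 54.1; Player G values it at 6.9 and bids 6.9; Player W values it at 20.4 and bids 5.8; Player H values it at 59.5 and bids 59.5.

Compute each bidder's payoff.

Player M 0.0, Player J 0.0, Player K 0.0, Player F 0.0, Player G 0.0, Player W 0.0, Player H 5.4.

Bids in descending order: Player H 59.5, then Player F 54.1, then Player K 53.8, then Player M 41.6, then Player G 6.9, then Player W 5.8, then Player J 5.0.
Player H has the top bid and wins; the price is the second-highest bid, 54.1.
Player H's payoff = 59.5 − 54.1 = 5.4. All other bidders lose, so their payoff is 0.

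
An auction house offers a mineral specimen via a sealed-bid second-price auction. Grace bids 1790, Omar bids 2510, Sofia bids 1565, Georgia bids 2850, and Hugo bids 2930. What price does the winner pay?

Price paid: 2850.

Ranking the bids: Hugo 2930, then Georgia 2850, then Omar 2510, then Grace 1790, then Sofia 1565.
Hugo has the highest bid, so Hugo wins.
The second-highest bid is 2850, so that is what Hugo pays.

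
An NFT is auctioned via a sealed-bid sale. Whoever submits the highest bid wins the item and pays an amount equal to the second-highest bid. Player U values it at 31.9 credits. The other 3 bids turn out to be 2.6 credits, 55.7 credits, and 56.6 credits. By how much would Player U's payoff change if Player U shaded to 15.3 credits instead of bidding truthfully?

The highest competing bid is 56.6 credits.
Bidding truthfully at 31.9 credits: the top bid is 56.6 credits (a rival), so Player U loses. Payoff = 0.0 credits.
Bidding 15.3 credits: the top bid is 56.6 credits (a rival), so Player U loses. Payoff = 0.0 credits.
Change = 0.0 credits − 0.0 credits = 0.0 credits.

Change in payoff: 0.0 credits.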